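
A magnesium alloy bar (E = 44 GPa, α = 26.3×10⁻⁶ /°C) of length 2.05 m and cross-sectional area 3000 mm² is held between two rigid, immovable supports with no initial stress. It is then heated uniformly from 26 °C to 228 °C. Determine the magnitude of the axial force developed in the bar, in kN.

P ≈ 701 kN (compressive)

Full restraint means ε = 0, so the stress is σ = EαΔT = 44×10³ × 26.3×10⁻⁶ × 202 = 233.8 MPa.
Then P = σA = 233.8 × 3000 mm² = 701.3 kN, compressive.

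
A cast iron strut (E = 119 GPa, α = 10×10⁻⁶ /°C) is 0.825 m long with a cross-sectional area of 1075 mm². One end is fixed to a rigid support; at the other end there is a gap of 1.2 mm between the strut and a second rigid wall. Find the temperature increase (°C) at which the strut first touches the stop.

ΔT ≈ 145 °C

The gap closes when αΔT L = 1.2 mm, since the strut is still unstressed at that instant.
So ΔT = g/(αL) = 1.2/(10×10⁻⁶ × 825) = 145.5 °C.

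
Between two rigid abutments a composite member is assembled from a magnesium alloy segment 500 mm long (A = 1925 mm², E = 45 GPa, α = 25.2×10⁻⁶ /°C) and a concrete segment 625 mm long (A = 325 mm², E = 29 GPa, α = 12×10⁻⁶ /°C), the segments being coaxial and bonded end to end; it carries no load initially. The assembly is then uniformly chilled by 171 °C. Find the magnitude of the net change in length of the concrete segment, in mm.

Free thermal contraction of the whole bar: Σ αᵢΔT Lᵢ = 25.2×10⁻⁶×171×500 + 12×10⁻⁶×171×625 = 3.437 mm.
Since the ends are fixed, an axial force P builds up, equal in every segment, with P · Σ Lᵢ/(AᵢEᵢ) = δ_free.
Σ Lᵢ/(AᵢEᵢ) = 500/(1925×45×10³) + 625/(325×29×10³) = 7.209×10⁻⁵ mm/N.
P = 3.437 / 7.209×10⁻⁵ = 47680 N = 47.68 kN, tensile.
For the concrete segment, free thermal change = 12×10⁻⁶×171×625 = 1.282 mm and elastic change from P = 47680×625/(325×29×10³) = 3.162 mm; these oppose, so the net change is 1.88 mm (segment lengthens).

|ΔL| ≈ 1.88 mm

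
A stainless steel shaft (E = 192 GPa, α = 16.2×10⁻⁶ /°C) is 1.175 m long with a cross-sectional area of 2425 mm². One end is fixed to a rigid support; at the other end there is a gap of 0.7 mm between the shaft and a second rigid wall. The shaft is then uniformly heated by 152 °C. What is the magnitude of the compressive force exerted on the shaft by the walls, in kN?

P ≈ 869 kN

Unrestrained expansion: δ_free = αΔT L = 16.2×10⁻⁶ × 152 × 1175 = 2.893 mm.
The gap closes (δ_free > 0.7 mm) and the wall then resists a further 2.893 − 0.7 = 2.193 mm of expansion.
That suppressed elongation corresponds to σ = E·Δ/L = 192×10³ × 2.193/1175 = 358.4 MPa.
Force on the wall = σA = 358.4 × 2425 mm² = 869.1 kN.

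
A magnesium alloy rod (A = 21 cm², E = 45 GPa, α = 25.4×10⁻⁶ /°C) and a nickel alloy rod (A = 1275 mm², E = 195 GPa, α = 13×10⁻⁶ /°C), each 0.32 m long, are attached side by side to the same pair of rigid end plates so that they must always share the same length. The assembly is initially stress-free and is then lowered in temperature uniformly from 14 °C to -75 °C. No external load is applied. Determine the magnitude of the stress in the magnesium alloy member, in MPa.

The magnesium alloy has the larger α, so on cooling it would change length more than the nickel alloy if both were free. The rigid plates force a common final length, so the magnesium alloy is put into tension and the nickel alloy into compression, with equal and opposite forces P (no external load).
Equating the net (thermal + elastic) strains gives |α₁ − α₂|·ΔT = P·[1/(A₁E₁) + 1/(A₂E₂)].
|α₁ − α₂|·ΔT = 12.4×10⁻⁶ × 89 = 0.001104.
1/(A₁E₁) + 1/(A₂E₂) = 1/(2100×45×10³) + 1/(1275×195×10³) = 1.46×10⁻⁸ N⁻¹.
So P = 0.001104 / 1.46×10⁻⁸ = 75.57 kN.
σ_{magnesium alloy} = P/A₁ = 75570/2100 = 35.98 MPa, tensile.

σ ≈ 36 MPa (tensile)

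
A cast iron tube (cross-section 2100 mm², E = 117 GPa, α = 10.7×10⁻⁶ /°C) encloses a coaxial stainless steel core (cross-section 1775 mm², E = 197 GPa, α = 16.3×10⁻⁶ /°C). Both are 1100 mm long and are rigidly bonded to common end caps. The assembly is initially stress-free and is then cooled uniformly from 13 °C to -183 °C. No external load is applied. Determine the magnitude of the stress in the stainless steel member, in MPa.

σ ≈ 89.2 MPa (tensile)

The stainless steel has the larger α, so on cooling it would change length more than the cast iron if both were free. The rigid plates force a common final length, so the stainless steel is put into tension and the cast iron into compression, with equal and opposite forces P (no external load).
Setting the final lengths equal and cancelling L: (α₁ − α₂)ΔT = P/(A₁E₁) + P/(A₂E₂).
|α₁ − α₂|·ΔT = 5.6×10⁻⁶ × 196 = 0.001098.
1/(A₁E₁) + 1/(A₂E₂) = 1/(2100×117×10³) + 1/(1775×197×10³) = 6.93×10⁻⁹ N⁻¹.
So P = 0.001098 / 6.93×10⁻⁹ = 158.4 kN.
σ_{stainless steel} = P/A₂ = 158400/1775 = 89.23 MPa, tensile.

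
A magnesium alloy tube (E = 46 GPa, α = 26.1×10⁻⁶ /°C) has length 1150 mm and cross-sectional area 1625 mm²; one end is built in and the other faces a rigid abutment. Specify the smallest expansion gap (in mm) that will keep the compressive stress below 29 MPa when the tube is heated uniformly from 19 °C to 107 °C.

g ≈ 1.92 mm

With no wall the tube would lengthen by αΔT L = 26.1×10⁻⁶ × 88 × 1150 = 2.641 mm.
At the allowable stress the elastic shortening the wall may impose is σL/E = 29 × 1150 / (46×10³) = 0.725 mm.
So the gap has to take up the difference, g_min = δ_free − σL/E = 2.641 − 0.725 = 1.916 mm.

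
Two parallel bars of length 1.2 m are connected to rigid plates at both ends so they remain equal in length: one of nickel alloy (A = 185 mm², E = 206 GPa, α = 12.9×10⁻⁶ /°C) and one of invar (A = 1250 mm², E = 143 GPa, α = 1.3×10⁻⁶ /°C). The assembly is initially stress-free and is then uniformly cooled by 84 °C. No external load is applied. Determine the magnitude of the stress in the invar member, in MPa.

Equilibrium of a rigid end plate with no external load gives equal and opposite internal forces ±P in the two members. Since α_{nickel alloy} > α_{invar}, cooling drives the nickel alloy into tension and the invar into compression.
Compatibility of the two members (thermal + elastic change equal): (α₁ − α₂)ΔT = P·[1/(A₁E₁) + 1/(A₂E₂)].
|α₁ − α₂|·ΔT = 11.6×10⁻⁶ × 84 = 0.0009744.
1/(A₁E₁) + 1/(A₂E₂) = 1/(185×206×10³) + 1/(1250×143×10³) = 3.183×10⁻⁸ N⁻¹.
So P = 0.0009744 / 3.183×10⁻⁸ = 30.61 kN.
σ_{invar} = P/A₂ = 30610/1250 = 24.49 MPa, compressive.

σ ≈ 24.5 MPa (compressive)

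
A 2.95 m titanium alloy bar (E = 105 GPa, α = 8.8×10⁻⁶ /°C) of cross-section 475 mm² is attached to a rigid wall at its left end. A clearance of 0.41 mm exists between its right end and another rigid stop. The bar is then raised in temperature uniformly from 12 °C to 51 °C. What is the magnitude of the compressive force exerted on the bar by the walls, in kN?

P ≈ 10.2 kN

If the wall were absent the bar would grow by αΔT L = 8.8×10⁻⁶ × 39 × 2950 = 1.012 mm.
This exceeds the 0.41 mm gap, so the wall pushes back. The portion of expansion that must be recovered elastically is δ_free − gap = 1.012 − 0.41 = 0.6024 mm.
That suppressed elongation corresponds to σ = E·Δ/L = 105×10³ × 0.6024/2950 = 21.44 MPa.
P = σA = 21.44 × 475 = 10.19 kN.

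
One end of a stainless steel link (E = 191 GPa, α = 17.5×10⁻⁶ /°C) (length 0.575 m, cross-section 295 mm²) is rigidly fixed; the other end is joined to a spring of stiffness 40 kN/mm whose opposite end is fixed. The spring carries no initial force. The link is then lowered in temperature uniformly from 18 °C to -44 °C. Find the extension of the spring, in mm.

If the spring were absent the link would shorten by αΔT L = 17.5×10⁻⁶ × 62 × 575 = 0.6239 mm.
Let P be the tensile force in the spring. The link extends elastically by PL/(AE) and the spring stretches by P/k; together these equal δ_free.
P [ L/(AE) + 1/k ] = δ_free → P [ 575/(295×191×10³) + 1/(40×10³) ] = 0.6239.
P = 0.6239 / 3.52×10⁻⁵ = 17720 N.
Spring extension = P/k = 17720/(40×10³) = 0.443 mm.

δ ≈ 0.443 mm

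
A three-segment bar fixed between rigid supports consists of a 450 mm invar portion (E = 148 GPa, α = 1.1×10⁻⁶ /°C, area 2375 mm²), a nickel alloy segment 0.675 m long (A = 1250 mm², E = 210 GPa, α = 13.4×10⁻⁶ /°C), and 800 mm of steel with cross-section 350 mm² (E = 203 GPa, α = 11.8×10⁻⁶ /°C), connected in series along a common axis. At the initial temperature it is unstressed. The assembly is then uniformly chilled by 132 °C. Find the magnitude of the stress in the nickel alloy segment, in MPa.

σ ≈ 133 MPa (tensile)

Free thermal contraction of the whole bar: Σ αᵢΔT Lᵢ = 1.1×10⁻⁶×132×450 + 13.4×10⁻⁶×132×675 + 11.8×10⁻⁶×132×800 = 2.505 mm.
The rigid supports impose zero overall length change; the single axial force P common to all segments must satisfy P Σ Lᵢ/(AᵢEᵢ) = δ_free.
The series flexibility is Σ Lᵢ/(AᵢEᵢ) = 450/(2375×148×10³) + 675/(1250×210×10³) + 800/(350×203×10³) = 1.511×10⁻⁵ mm/N.
So P = 2.505 / 1.511×10⁻⁵ = 165.8 kN, tensile.
σ_{nickel alloy} = P / A = 165800 / 1250 = 132.6 MPa.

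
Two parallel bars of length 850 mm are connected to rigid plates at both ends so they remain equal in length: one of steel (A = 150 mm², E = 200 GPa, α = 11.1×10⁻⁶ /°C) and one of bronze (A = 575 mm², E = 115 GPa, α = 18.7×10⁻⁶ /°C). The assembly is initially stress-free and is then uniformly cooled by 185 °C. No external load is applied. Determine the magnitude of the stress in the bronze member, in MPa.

Equilibrium of a rigid end plate with no external load gives equal and opposite internal forces ±P in the two members. Since α_{bronze} > α_{steel}, cooling drives the bronze into tension and the steel into compression.
Equating the net (thermal + elastic) strains gives |α₁ − α₂|·ΔT = P·[1/(A₁E₁) + 1/(A₂E₂)].
|α₁ − α₂|·ΔT = 7.6×10⁻⁶ × 185 = 0.001406.
1/(A₁E₁) + 1/(A₂E₂) = 1/(150×200×10³) + 1/(575×115×10³) = 4.846×10⁻⁸ N⁻¹.
P = 0.001406 / 4.846×10⁻⁸ = 29020 N = 29.02 kN.
σ_{bronze} = P/A₂ = 29020/575 = 50.46 MPa, tensile.

σ ≈ 50.5 MPa (tensile)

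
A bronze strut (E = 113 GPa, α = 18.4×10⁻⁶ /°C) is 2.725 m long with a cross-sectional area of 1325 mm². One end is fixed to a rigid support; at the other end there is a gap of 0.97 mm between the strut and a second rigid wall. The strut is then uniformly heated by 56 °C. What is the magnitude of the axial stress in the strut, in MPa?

σ ≈ 76.2 MPa (compressive)

Unrestrained expansion: δ_free = αΔT L = 18.4×10⁻⁶ × 56 × 2725 = 2.808 mm.
This exceeds the 0.97 mm gap, so the wall pushes back. The portion of expansion that must be recovered elastically is δ_free − gap = 2.808 − 0.97 = 1.838 mm.
Compatibility: PL/(AE) = 1.838 mm, so σ = P/A = E × (1.838/2725) = 76.21 MPa.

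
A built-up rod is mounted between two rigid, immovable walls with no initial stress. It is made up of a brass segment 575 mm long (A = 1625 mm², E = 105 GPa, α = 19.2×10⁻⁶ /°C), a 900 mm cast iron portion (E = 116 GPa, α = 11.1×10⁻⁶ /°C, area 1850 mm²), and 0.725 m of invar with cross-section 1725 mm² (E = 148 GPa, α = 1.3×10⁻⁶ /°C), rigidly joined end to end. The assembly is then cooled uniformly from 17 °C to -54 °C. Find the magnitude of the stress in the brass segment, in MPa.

Free thermal contraction of the whole bar: Σ αᵢΔT Lᵢ = 19.2×10⁻⁶×71×575 + 11.1×10⁻⁶×71×900 + 1.3×10⁻⁶×71×725 = 1.56 mm.
The rigid supports impose zero overall length change; the single axial force P common to all segments must satisfy P Σ Lᵢ/(AᵢEᵢ) = δ_free.
The series flexibility is Σ Lᵢ/(AᵢEᵢ) = 575/(1625×105×10³) + 900/(1850×116×10³) + 725/(1725×148×10³) = 1.04×10⁻⁵ mm/N.
Hence P = δ_free / Σ(L/AE) = 1.56/1.04×10⁻⁵ = 150 kN (tensile).
σ_{brass} = P / A = 150000 / 1625 = 92.28 MPa.

σ ≈ 92.3 MPa (tensile)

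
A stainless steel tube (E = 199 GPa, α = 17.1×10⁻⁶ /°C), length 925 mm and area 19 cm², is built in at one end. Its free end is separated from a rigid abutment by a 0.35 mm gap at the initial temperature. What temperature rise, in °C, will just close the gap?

Contact occurs when the free expansion equals the gap: αΔT L = 0.35 mm.
ΔT = 0.35 / (17.1×10⁻⁶ × 925) = 22.13 °C.

ΔT ≈ 22.1 °C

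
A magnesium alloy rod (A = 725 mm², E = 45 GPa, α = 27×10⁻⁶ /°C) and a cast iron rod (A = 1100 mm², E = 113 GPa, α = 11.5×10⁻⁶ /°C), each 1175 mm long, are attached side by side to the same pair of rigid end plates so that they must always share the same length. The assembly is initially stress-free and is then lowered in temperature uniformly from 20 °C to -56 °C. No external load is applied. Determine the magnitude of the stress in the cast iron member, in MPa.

Equilibrium of a rigid end plate with no external load gives equal and opposite internal forces ±P in the two members. Since α_{magnesium alloy} > α_{cast iron}, cooling drives the magnesium alloy into tension and the cast iron into compression.
Equating the net (thermal + elastic) strains gives |α₁ − α₂|·ΔT = P·[1/(A₁E₁) + 1/(A₂E₂)].
|α₁ − α₂|·ΔT = 15.5×10⁻⁶ × 76 = 0.001178.
1/(A₁E₁) + 1/(A₂E₂) = 1/(725×45×10³) + 1/(1100×113×10³) = 3.87×10⁻⁸ N⁻¹.
So P = 0.001178 / 3.87×10⁻⁸ = 30.44 kN.
σ_{cast iron} = P/A₂ = 30440/1100 = 27.67 MPa, compressive.

σ ≈ 27.7 MPa (compressive)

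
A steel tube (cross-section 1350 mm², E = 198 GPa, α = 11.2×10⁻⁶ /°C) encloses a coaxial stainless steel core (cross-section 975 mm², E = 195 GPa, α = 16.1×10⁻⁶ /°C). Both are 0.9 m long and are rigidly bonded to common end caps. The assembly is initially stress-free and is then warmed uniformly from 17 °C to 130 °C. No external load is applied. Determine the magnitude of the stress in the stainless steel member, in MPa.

σ ≈ 63.1 MPa (compressive)

The stainless steel has the larger α, so on heating it would change length more than the steel if both were free. The rigid plates force a common final length, so the stainless steel is put into compression and the steel into tension, with equal and opposite forces P (no external load).
Compatibility of the two members (thermal + elastic change equal): (α₁ − α₂)ΔT = P·[1/(A₁E₁) + 1/(A₂E₂)].
|α₁ − α₂|·ΔT = 4.9×10⁻⁶ × 113 = 0.0005537.
1/(A₁E₁) + 1/(A₂E₂) = 1/(1350×198×10³) + 1/(975×195×10³) = 9.001×10⁻⁹ N⁻¹.
P = 0.0005537 / 9.001×10⁻⁹ = 61520 N = 61.52 kN.
σ_{stainless steel} = P/A₂ = 61520/975 = 63.09 MPa, compressive.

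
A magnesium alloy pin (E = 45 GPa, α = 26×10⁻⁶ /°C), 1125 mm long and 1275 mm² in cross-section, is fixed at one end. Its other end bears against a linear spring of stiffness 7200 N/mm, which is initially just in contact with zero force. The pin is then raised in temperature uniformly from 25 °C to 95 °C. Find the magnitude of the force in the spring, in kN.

P ≈ 12.9 kN

Free thermal expansion: δ_free = αΔT L = 26×10⁻⁶ × 70 × 1125 = 2.047 mm.
Let P be the compressive force at the spring. The pin shortens elastically by PL/(AE) and the spring compresses by P/k; together these equal δ_free.
P [ L/(AE) + 1/k ] = δ_free → P [ 1125/(1275×45×10³) + 1/(7200) ] = 2.047.
P = 2.047 / 0.0001585 = 12920 N.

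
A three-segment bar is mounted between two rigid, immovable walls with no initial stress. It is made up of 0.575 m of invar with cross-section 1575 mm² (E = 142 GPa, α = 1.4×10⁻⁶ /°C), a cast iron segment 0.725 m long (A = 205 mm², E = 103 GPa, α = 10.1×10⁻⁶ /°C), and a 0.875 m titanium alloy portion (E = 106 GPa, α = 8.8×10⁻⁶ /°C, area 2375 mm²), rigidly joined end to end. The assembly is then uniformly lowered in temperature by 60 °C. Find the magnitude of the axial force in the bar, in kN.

P ≈ 23.5 kN (tensile)

With the walls removed the bar would change length by δ_free = Σ αᵢΔT Lᵢ = 1.4×10⁻⁶×60×575 + 10.1×10⁻⁶×60×725 + 8.8×10⁻⁶×60×875 = 0.9496 mm.
Since the ends are fixed, an axial force P builds up, equal in every segment, with P · Σ Lᵢ/(AᵢEᵢ) = δ_free.
Σ Lᵢ/(AᵢEᵢ) = 575/(1575×142×10³) + 725/(205×103×10³) + 875/(2375×106×10³) = 4.038×10⁻⁵ mm/N.
So P = 0.9496 / 4.038×10⁻⁵ = 23.52 kN, tensile.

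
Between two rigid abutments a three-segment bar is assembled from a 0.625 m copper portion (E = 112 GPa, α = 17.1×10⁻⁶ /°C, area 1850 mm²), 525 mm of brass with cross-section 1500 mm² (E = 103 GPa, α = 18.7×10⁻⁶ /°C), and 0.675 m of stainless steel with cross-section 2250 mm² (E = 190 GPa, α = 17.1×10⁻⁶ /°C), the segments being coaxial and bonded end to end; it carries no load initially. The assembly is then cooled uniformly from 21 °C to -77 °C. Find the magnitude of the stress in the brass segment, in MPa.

σ ≈ 262 MPa (tensile)

If the supports were absent, the total length change would be Σ αᵢΔT Lᵢ = 17.1×10⁻⁶×98×625 + 18.7×10⁻⁶×98×525 + 17.1×10⁻⁶×98×675 = 3.141 mm.
The rigid supports impose zero overall length change; the single axial force P common to all segments must satisfy P Σ Lᵢ/(AᵢEᵢ) = δ_free.
The series flexibility is Σ Lᵢ/(AᵢEᵢ) = 625/(1850×112×10³) + 525/(1500×103×10³) + 675/(2250×190×10³) = 7.993×10⁻⁶ mm/N.
P = 3.141 / 7.993×10⁻⁶ = 392900 N = 392.9 kN, tensile.
σ_{brass} = P / A = 392900 / 1500 = 261.9 MPa.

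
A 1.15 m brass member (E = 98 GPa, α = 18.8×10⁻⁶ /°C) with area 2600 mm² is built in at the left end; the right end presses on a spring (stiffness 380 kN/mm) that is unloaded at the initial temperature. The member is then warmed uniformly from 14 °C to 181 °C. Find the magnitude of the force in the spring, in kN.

Free thermal expansion: δ_free = αΔT L = 18.8×10⁻⁶ × 167 × 1150 = 3.611 mm.
With a force P in the spring, the elastic change of the member is PL/(AE) and that of the spring is P/k; compatibility requires their sum to equal δ_free.
So P = δ_free / [L/(AE) + 1/k] = 3.611 / [ 1150/(2600×98×10³) + 1/(380×10³) ].
P = 3.611 / 7.145×10⁻⁶ = 505300 N.

P ≈ 505 kN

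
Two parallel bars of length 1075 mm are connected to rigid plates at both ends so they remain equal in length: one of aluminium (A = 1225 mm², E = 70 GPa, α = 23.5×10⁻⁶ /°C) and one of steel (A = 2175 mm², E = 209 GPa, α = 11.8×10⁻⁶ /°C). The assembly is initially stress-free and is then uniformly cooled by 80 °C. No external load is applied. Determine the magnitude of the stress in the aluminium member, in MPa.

σ ≈ 55.1 MPa (tensile)

Equilibrium of a rigid end plate with no external load gives equal and opposite internal forces ±P in the two members. Since α_{aluminium} > α_{steel}, cooling drives the aluminium into tension and the steel into compression.
Setting the final lengths equal and cancelling L: (α₁ − α₂)ΔT = P/(A₁E₁) + P/(A₂E₂).
|α₁ − α₂|·ΔT = 11.7×10⁻⁶ × 80 = 0.000936.
1/(A₁E₁) + 1/(A₂E₂) = 1/(1225×70×10³) + 1/(2175×209×10³) = 1.386×10⁻⁸ N⁻¹.
P = 0.000936 / 1.386×10⁻⁸ = 67520 N = 67.52 kN.
σ_{aluminium} = P/A₁ = 67520/1225 = 55.12 MPa, tensile.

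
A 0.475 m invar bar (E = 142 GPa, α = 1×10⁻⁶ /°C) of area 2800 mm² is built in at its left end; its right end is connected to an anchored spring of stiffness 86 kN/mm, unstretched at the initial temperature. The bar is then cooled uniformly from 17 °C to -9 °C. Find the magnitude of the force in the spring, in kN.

Free thermal contraction: δ_free = αΔT L = 1×10⁻⁶ × 26 × 475 = 0.01235 mm.
Let P be the tensile force in the spring. The bar extends elastically by PL/(AE) and the spring stretches by P/k; together these equal δ_free.
P [ L/(AE) + 1/k ] = δ_free → P [ 475/(2800×142×10³) + 1/(86×10³) ] = 0.01235.
P = 0.01235 / 1.282×10⁻⁵ = 963.1 N.

P ≈ 0.963 kN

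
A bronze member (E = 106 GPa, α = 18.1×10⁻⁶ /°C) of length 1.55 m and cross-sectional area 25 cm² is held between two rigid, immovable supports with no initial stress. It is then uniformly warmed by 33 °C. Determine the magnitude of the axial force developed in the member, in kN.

P ≈ 158 kN (compressive)

Full restraint means ε = 0, so the stress is σ = EαΔT = 106×10³ × 18.1×10⁻⁶ × 33 = 63.31 MPa.
P = AEαΔT = 2500 × 106×10³ × 18.1×10⁻⁶ × 33 = 158.3 kN (compressive).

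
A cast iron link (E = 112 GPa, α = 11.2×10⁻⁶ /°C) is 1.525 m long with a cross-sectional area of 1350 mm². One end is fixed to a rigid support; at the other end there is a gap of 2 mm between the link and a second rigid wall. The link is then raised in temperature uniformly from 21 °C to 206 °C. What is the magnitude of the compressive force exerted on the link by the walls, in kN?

P ≈ 115 kN

If the wall were absent the link would grow by αΔT L = 11.2×10⁻⁶ × 185 × 1525 = 3.16 mm.
This exceeds the 2 mm gap, so the wall pushes back. The portion of expansion that must be recovered elastically is δ_free − gap = 3.16 − 2 = 1.16 mm.
Compatibility: PL/(AE) = 1.16 mm, so σ = P/A = E × (1.16/1525) = 85.18 MPa.
Force on the wall = σA = 85.18 × 1350 mm² = 115 kN.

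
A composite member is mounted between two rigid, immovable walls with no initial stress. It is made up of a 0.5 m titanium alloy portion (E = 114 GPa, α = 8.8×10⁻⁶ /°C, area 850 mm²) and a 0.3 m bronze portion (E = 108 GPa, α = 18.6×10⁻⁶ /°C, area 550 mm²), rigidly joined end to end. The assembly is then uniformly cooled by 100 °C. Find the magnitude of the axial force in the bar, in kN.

With the walls removed the bar would change length by δ_free = Σ αᵢΔT Lᵢ = 8.8×10⁻⁶×100×500 + 18.6×10⁻⁶×100×300 = 0.998 mm.
Since the ends are fixed, an axial force P builds up, equal in every segment, with P · Σ Lᵢ/(AᵢEᵢ) = δ_free.
Σ Lᵢ/(AᵢEᵢ) = 500/(850×114×10³) + 300/(550×108×10³) = 1.021×10⁻⁵ mm/N.
So P = 0.998 / 1.021×10⁻⁵ = 97.74 kN, tensile.

P ≈ 97.7 kN (tensile)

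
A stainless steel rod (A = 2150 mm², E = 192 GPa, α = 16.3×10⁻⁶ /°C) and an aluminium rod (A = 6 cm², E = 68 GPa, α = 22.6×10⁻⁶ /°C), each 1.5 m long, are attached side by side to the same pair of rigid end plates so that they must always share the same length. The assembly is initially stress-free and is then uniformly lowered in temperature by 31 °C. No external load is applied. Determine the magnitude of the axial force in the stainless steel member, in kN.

P ≈ 7.25 kN (compressive in the stainless steel)

Both members must finish at the same length. With the larger α, the aluminium tends to over-contract; the plates restrain it, putting the aluminium in tension and the stainless steel in compression. With no external load the two internal forces are equal and opposite, magnitude P.
Setting the final lengths equal and cancelling L: (α₁ − α₂)ΔT = P/(A₁E₁) + P/(A₂E₂).
|α₁ − α₂|·ΔT = 6.3×10⁻⁶ × 31 = 0.0001953.
1/(A₁E₁) + 1/(A₂E₂) = 1/(2150×192×10³) + 1/(600×68×10³) = 2.693×10⁻⁸ N⁻¹.
So P = 0.0001953 / 2.693×10⁻⁸ = 7.252 kN.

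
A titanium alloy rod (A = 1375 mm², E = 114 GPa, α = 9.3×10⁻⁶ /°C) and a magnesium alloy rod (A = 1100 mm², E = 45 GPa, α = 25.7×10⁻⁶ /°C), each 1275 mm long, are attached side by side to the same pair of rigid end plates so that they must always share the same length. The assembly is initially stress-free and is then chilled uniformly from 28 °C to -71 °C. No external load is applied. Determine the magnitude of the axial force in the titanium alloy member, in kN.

P ≈ 61.1 kN (compressive in the titanium alloy)

Equilibrium of a rigid end plate with no external load gives equal and opposite internal forces ±P in the two members. Since α_{magnesium alloy} > α_{titanium alloy}, cooling drives the magnesium alloy into tension and the titanium alloy into compression.
Setting the final lengths equal and cancelling L: (α₁ − α₂)ΔT = P/(A₁E₁) + P/(A₂E₂).
|α₁ − α₂|·ΔT = 16.4×10⁻⁶ × 99 = 0.001624.
1/(A₁E₁) + 1/(A₂E₂) = 1/(1375×114×10³) + 1/(1100×45×10³) = 2.658×10⁻⁸ N⁻¹.
So P = 0.001624 / 2.658×10⁻⁸ = 61.08 kN.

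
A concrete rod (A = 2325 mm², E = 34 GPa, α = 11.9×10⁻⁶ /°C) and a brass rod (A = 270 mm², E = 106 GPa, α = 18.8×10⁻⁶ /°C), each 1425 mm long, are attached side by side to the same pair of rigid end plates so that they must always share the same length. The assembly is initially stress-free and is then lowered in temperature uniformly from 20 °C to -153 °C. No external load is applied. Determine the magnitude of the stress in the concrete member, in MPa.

σ ≈ 10.8 MPa (compressive)

Both members must finish at the same length. With the larger α, the brass tends to over-contract; the plates restrain it, putting the brass in tension and the concrete in compression. With no external load the two internal forces are equal and opposite, magnitude P.
Equating the net (thermal + elastic) strains gives |α₁ − α₂|·ΔT = P·[1/(A₁E₁) + 1/(A₂E₂)].
|α₁ − α₂|·ΔT = 6.9×10⁻⁶ × 173 = 0.001194.
1/(A₁E₁) + 1/(A₂E₂) = 1/(2325×34×10³) + 1/(270×106×10³) = 4.759×10⁻⁸ N⁻¹.
P = 0.001194 / 4.759×10⁻⁸ = 25080 N = 25.08 kN.
σ_{concrete} = P/A₁ = 25080/2325 = 10.79 MPa, compressive.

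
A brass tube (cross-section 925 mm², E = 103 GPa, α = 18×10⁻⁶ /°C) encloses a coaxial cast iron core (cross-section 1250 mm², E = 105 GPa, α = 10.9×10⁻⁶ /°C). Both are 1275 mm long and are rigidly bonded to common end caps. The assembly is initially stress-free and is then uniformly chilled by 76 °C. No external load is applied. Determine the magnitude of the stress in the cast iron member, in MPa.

σ ≈ 23.8 MPa (compressive)

Equilibrium of a rigid end plate with no external load gives equal and opposite internal forces ±P in the two members. Since α_{brass} > α_{cast iron}, cooling drives the brass into tension and the cast iron into compression.
Setting the final lengths equal and cancelling L: (α₁ − α₂)ΔT = P/(A₁E₁) + P/(A₂E₂).
|α₁ − α₂|·ΔT = 7.1×10⁻⁶ × 76 = 0.0005396.
1/(A₁E₁) + 1/(A₂E₂) = 1/(925×103×10³) + 1/(1250×105×10³) = 1.811×10⁻⁸ N⁻¹.
So P = 0.0005396 / 1.811×10⁻⁸ = 29.79 kN.
σ_{cast iron} = P/A₂ = 29790/1250 = 23.83 MPa, compressive.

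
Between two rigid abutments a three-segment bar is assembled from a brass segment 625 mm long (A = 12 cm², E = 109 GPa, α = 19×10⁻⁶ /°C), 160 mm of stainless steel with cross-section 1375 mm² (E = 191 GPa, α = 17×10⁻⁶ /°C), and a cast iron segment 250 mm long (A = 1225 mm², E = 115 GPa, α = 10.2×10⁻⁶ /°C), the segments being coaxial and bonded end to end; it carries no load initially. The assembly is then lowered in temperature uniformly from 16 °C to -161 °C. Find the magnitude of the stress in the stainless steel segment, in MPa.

With the walls removed the bar would change length by δ_free = Σ αᵢΔT Lᵢ = 19×10⁻⁶×177×625 + 17×10⁻⁶×177×160 + 10.2×10⁻⁶×177×250 = 3.035 mm.
The rigid supports impose zero overall length change; the single axial force P common to all segments must satisfy P Σ Lᵢ/(AᵢEᵢ) = δ_free.
The series flexibility is Σ Lᵢ/(AᵢEᵢ) = 625/(1200×109×10³) + 160/(1375×191×10³) + 250/(1225×115×10³) = 7.162×10⁻⁶ mm/N.
P = 3.035 / 7.162×10⁻⁶ = 423700 N = 423.7 kN, tensile.
σ_{stainless steel} = P / A = 423700 / 1375 = 308.2 MPa.

σ ≈ 308 MPa (tensile)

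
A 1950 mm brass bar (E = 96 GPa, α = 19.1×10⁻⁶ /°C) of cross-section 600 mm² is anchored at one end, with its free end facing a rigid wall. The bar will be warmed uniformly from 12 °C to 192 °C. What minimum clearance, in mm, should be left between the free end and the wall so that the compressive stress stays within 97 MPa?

g ≈ 4.73 mm

With no wall the bar would lengthen by αΔT L = 19.1×10⁻⁶ × 180 × 1950 = 6.704 mm.
At the allowable stress the elastic shortening the wall may impose is σL/E = 97 × 1950 / (96×10³) = 1.97 mm.
So the gap has to take up the difference, g_min = δ_free − σL/E = 6.704 − 1.97 = 4.734 mm.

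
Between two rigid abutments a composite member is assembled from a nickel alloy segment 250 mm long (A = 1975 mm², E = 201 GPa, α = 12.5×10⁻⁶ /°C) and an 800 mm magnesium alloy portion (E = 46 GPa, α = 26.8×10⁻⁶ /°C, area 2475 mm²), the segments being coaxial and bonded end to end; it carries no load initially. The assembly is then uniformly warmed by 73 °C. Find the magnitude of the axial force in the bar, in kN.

Free thermal expansion of the whole bar: Σ αᵢΔT Lᵢ = 12.5×10⁻⁶×73×250 + 26.8×10⁻⁶×73×800 = 1.793 mm.
Since the ends are fixed, an axial force P builds up, equal in every segment, with P · Σ Lᵢ/(AᵢEᵢ) = δ_free.
Σ Lᵢ/(AᵢEᵢ) = 250/(1975×201×10³) + 800/(2475×46×10³) = 7.657×10⁻⁶ mm/N.
P = 1.793 / 7.657×10⁻⁶ = 234200 N = 234.2 kN, compressive.

P ≈ 234 kN (compressive)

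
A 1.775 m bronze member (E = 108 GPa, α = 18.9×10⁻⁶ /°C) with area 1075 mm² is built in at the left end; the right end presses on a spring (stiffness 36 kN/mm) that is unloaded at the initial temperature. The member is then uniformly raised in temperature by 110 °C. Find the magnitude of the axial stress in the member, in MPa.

σ ≈ 79.7 MPa (compressive)

Free thermal expansion: δ_free = αΔT L = 18.9×10⁻⁶ × 110 × 1775 = 3.69 mm.
With a force P in the spring, the elastic change of the member is PL/(AE) and that of the spring is P/k; compatibility requires their sum to equal δ_free.
P [ L/(AE) + 1/k ] = δ_free → P [ 1775/(1075×108×10³) + 1/(36×10³) ] = 3.69.
P = 3.69 / 4.307×10⁻⁵ = 85690 N.
σ = P/A = 85690/1075 = 79.71 MPa.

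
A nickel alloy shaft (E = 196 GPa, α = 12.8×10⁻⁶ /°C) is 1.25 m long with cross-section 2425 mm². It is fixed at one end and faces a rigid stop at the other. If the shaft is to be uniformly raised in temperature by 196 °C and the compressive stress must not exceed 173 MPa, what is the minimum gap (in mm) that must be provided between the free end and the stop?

Free expansion if unrestrained: δ_free = αΔT L = 12.8×10⁻⁶ × 196 × 1250 = 3.136 mm.
A stress of 173 MPa corresponds to the wall pushing the shaft back by σL/E = 173×1250/(196×10³) = 1.103 mm.
The gap must absorb the remainder: g_min = 3.136 − 1.103 = 2.033 mm.

g ≈ 2.03 mm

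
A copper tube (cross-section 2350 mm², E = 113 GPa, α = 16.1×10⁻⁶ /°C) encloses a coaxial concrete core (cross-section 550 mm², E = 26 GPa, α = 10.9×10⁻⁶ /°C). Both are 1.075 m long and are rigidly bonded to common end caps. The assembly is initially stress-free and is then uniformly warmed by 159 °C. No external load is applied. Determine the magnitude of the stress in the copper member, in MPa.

Both members must finish at the same length. With the larger α, the copper tends to over-expand; the plates restrain it, putting the copper in compression and the concrete in tension. With no external load the two internal forces are equal and opposite, magnitude P.
Compatibility of the two members (thermal + elastic change equal): (α₁ − α₂)ΔT = P·[1/(A₁E₁) + 1/(A₂E₂)].
|α₁ − α₂|·ΔT = 5.2×10⁻⁶ × 159 = 0.0008268.
1/(A₁E₁) + 1/(A₂E₂) = 1/(2350×113×10³) + 1/(550×26×10³) = 7.37×10⁻⁸ N⁻¹.
So P = 0.0008268 / 7.37×10⁻⁸ = 11.22 kN.
σ_{copper} = P/A₁ = 11220/2350 = 4.774 MPa, compressive.

σ ≈ 4.77 MPa (compressive)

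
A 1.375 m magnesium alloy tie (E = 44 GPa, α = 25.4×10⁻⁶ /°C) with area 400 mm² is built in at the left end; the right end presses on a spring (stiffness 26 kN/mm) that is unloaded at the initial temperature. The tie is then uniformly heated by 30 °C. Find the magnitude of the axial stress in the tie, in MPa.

σ ≈ 22.5 MPa (compressive)

Free thermal expansion: δ_free = αΔT L = 25.4×10⁻⁶ × 30 × 1375 = 1.048 mm.
Let P be the compressive force at the spring. The tie shortens elastically by PL/(AE) and the spring compresses by P/k; together these equal δ_free.
So P = δ_free / [L/(AE) + 1/k] = 1.048 / [ 1375/(400×44×10³) + 1/(26×10³) ].
P = 1.048 / 0.0001166 = 8987 N.
σ = P/A = 8987/400 = 22.47 MPa.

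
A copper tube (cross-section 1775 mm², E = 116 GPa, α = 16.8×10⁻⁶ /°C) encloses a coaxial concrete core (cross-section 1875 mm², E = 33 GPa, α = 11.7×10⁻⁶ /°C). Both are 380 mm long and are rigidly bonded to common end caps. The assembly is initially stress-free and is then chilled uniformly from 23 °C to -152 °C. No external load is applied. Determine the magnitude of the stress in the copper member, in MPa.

σ ≈ 23.9 MPa (tensile)

Both members must finish at the same length. With the larger α, the copper tends to over-contract; the plates restrain it, putting the copper in tension and the concrete in compression. With no external load the two internal forces are equal and opposite, magnitude P.
Compatibility of the two members (thermal + elastic change equal): (α₁ − α₂)ΔT = P·[1/(A₁E₁) + 1/(A₂E₂)].
|α₁ − α₂|·ΔT = 5.1×10⁻⁶ × 175 = 0.0008925.
1/(A₁E₁) + 1/(A₂E₂) = 1/(1775×116×10³) + 1/(1875×33×10³) = 2.102×10⁻⁸ N⁻¹.
P = 0.0008925 / 2.102×10⁻⁸ = 42460 N = 42.46 kN.
σ_{copper} = P/A₁ = 42460/1775 = 23.92 MPa, tensile.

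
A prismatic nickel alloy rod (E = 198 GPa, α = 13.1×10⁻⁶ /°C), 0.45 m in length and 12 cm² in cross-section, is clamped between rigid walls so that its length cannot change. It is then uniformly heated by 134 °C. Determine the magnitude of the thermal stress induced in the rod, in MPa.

σ ≈ 348 MPa (compressive)

Because both ends are immovable the net strain is zero, and the suppressed thermal strain is αΔT = 13.1×10⁻⁶ × 134 = 1755.4×10⁻⁶.
Hence σ = E·αΔT = 198×10³ × 1755.4×10⁻⁶ = 347.6 MPa, compressive.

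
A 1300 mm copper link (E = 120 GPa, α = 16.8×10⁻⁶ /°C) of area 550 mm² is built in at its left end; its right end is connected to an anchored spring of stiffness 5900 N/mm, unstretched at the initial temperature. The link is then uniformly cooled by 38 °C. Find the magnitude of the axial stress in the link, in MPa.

σ ≈ 7.98 MPa (tensile)

The unrestrained thermal change is αΔT L = 16.8×10⁻⁶ × 38 × 1300 = 0.8299 mm.
With a force P in the spring, the elastic change of the link is PL/(AE) and that of the spring is P/k; compatibility requires their sum to equal δ_free.
P [ L/(AE) + 1/k ] = δ_free → P [ 1300/(550×120×10³) + 1/(5900) ] = 0.8299.
P = 0.8299 / 0.0001892 = 4387 N.
σ = P/A = 4387/550 = 7.976 MPa.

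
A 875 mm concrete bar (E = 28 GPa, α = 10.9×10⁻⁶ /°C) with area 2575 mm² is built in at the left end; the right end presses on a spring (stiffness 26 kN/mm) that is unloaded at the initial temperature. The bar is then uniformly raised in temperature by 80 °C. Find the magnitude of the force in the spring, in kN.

P ≈ 15.1 kN

The unrestrained thermal change is αΔT L = 10.9×10⁻⁶ × 80 × 875 = 0.763 mm.
With a force P in the spring, the elastic change of the bar is PL/(AE) and that of the spring is P/k; compatibility requires their sum to equal δ_free.
P [ L/(AE) + 1/k ] = δ_free → P [ 875/(2575×28×10³) + 1/(26×10³) ] = 0.763.
P = 0.763 / 5.06×10⁻⁵ = 15080 N.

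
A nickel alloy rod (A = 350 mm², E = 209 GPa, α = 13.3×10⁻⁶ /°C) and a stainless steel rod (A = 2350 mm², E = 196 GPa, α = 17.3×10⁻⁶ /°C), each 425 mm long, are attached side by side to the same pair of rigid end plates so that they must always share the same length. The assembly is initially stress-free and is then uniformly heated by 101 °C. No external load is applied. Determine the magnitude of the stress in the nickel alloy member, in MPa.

σ ≈ 72.9 MPa (tensile)

Equilibrium of a rigid end plate with no external load gives equal and opposite internal forces ±P in the two members. Since α_{stainless steel} > α_{nickel alloy}, heating drives the stainless steel into compression and the nickel alloy into tension.
Equating the net (thermal + elastic) strains gives |α₁ − α₂|·ΔT = P·[1/(A₁E₁) + 1/(A₂E₂)].
|α₁ − α₂|·ΔT = 4×10⁻⁶ × 101 = 0.000404.
1/(A₁E₁) + 1/(A₂E₂) = 1/(350×209×10³) + 1/(2350×196×10³) = 1.584×10⁻⁸ N⁻¹.
So P = 0.000404 / 1.584×10⁻⁸ = 25.5 kN.
σ_{nickel alloy} = P/A₁ = 25500/350 = 72.86 MPa, tensile.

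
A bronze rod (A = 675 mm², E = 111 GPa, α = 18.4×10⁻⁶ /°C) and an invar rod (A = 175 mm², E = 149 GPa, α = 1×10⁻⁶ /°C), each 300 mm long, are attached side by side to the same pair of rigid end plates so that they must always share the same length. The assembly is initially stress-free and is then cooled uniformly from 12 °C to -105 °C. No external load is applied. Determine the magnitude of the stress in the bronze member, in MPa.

σ ≈ 58.3 MPa (tensile)

The bronze has the larger α, so on cooling it would change length more than the invar if both were free. The rigid plates force a common final length, so the bronze is put into tension and the invar into compression, with equal and opposite forces P (no external load).
Equating the net (thermal + elastic) strains gives |α₁ − α₂|·ΔT = P·[1/(A₁E₁) + 1/(A₂E₂)].
|α₁ − α₂|·ΔT = 17.4×10⁻⁶ × 117 = 0.002036.
1/(A₁E₁) + 1/(A₂E₂) = 1/(675×111×10³) + 1/(175×149×10³) = 5.17×10⁻⁸ N⁻¹.
So P = 0.002036 / 5.17×10⁻⁸ = 39.38 kN.
σ_{bronze} = P/A₁ = 39380/675 = 58.34 MPa, tensile.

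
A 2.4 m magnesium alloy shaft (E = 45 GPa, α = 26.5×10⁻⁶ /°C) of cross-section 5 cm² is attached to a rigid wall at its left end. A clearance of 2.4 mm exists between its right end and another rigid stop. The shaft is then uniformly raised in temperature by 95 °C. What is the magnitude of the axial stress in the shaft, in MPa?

If the wall were absent the shaft would grow by αΔT L = 26.5×10⁻⁶ × 95 × 2400 = 6.042 mm.
This exceeds the 2.4 mm gap, so the wall pushes back. The portion of expansion that must be recovered elastically is δ_free − gap = 6.042 − 2.4 = 3.642 mm.
That suppressed elongation corresponds to σ = E·Δ/L = 45×10³ × 3.642/2400 = 68.29 MPa.

σ ≈ 68.3 MPa (compressive)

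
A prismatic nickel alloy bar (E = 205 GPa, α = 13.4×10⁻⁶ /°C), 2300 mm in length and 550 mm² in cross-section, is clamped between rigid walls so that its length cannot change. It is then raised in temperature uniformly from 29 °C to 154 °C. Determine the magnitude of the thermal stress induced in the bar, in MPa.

σ ≈ 343 MPa (compressive)

The supports are rigid, so the total axial strain is zero. The restrained thermal strain is ε = αΔT = 13.4×10⁻⁶ × 125 = 1675×10⁻⁶.
σ = EαΔT = 205×10³ × 13.4×10⁻⁶ × 125 = 343.4 MPa (compressive; the bar is trying to expand).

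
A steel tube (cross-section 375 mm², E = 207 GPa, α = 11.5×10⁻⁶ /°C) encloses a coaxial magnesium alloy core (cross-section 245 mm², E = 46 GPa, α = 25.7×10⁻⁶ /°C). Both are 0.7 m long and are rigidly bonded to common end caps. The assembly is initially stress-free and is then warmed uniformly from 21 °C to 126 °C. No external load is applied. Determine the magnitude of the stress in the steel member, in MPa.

Both members must finish at the same length. With the larger α, the magnesium alloy tends to over-expand; the plates restrain it, putting the magnesium alloy in compression and the steel in tension. With no external load the two internal forces are equal and opposite, magnitude P.
Equating the net (thermal + elastic) strains gives |α₁ − α₂|·ΔT = P·[1/(A₁E₁) + 1/(A₂E₂)].
|α₁ − α₂|·ΔT = 14.2×10⁻⁶ × 105 = 0.001491.
1/(A₁E₁) + 1/(A₂E₂) = 1/(375×207×10³) + 1/(245×46×10³) = 1.016×10⁻⁷ N⁻¹.
P = 0.001491 / 1.016×10⁻⁷ = 14670 N = 14.67 kN.
σ_{steel} = P/A₁ = 14670/375 = 39.13 MPa, tensile.

σ ≈ 39.1 MPa (tensile)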